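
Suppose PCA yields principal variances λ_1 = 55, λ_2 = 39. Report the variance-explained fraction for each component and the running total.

Step 1 — total variance = trace(Sigma) = Σ λ_i = 55 + 39 = 94.

Step 2 — fraction explained by component i = λ_i / Σ λ:
  PC1: 55/94 = 0.5851
  PC2: 39/94 = 0.4149

Step 3 — cumulative fraction after k components = (λ_1 + ... + λ_k) / Σ λ:
  k = 1: 55/94 = 0.5851
  k = 2: (55 + 39)/94 = 94/94 = 1

Summary (fraction, with percent):

explained: PC1 0.5851 (58.51%), PC2 0.4149 (41.49%);  cumulative: 0.5851, 1


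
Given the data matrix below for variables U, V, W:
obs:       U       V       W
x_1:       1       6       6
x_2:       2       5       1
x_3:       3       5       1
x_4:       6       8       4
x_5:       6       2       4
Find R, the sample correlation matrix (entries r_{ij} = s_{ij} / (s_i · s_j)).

Step 1 — column means:
  mean(U) = (1 + 2 + 3 + 6 + 6) / 5 = 18/5 = 3.6
  mean(V) = (6 + 5 + 5 + 8 + 2) / 5 = 26/5 = 5.2
  mean(W) = (6 + 1 + 1 + 4 + 4) / 5 = 16/5 = 3.2

Step 2 — sample variances and covariances s[i,j] = (1/(n-1)) · Σ_k (x_{k,i} - mean_i) · (x_{k,j} - mean_j), with n-1 = 4:
  s[U,U] = ((-2.6)·(-2.6) + (-1.6)·(-1.6) + (-0.6)·(-0.6) + (2.4)·(2.4) + (2.4)·(2.4)) / 4 = 21.2/4 = 5.3
  s[U,V] = ((-2.6)·(0.8) + (-1.6)·(-0.2) + (-0.6)·(-0.2) + (2.4)·(2.8) + (2.4)·(-3.2)) / 4 = -2.6/4 = -0.65
  s[U,W] = ((-2.6)·(2.8) + (-1.6)·(-2.2) + (-0.6)·(-2.2) + (2.4)·(0.8) + (2.4)·(0.8)) / 4 = 1.4/4 = 0.35
  s[V,V] = ((0.8)·(0.8) + (-0.2)·(-0.2) + (-0.2)·(-0.2) + (2.8)·(2.8) + (-3.2)·(-3.2)) / 4 = 18.8/4 = 4.7
  s[V,W] = ((0.8)·(2.8) + (-0.2)·(-2.2) + (-0.2)·(-2.2) + (2.8)·(0.8) + (-3.2)·(0.8)) / 4 = 2.8/4 = 0.7
  s[W,W] = ((2.8)·(2.8) + (-2.2)·(-2.2) + (-2.2)·(-2.2) + (0.8)·(0.8) + (0.8)·(0.8)) / 4 = 18.8/4 = 4.7
  Sample standard deviations s_i = √(s[i,i]):
  s(U) = √(5.3) = 2.3022
  s(V) = √(4.7) = 2.1679
  s(W) = √(4.7) = 2.1679

Step 3 — r_{ij} = s_{ij} / (s_i · s_j):
  r[U,U] = 1 (diagonal).
  r[U,V] = -0.65 / (2.3022 · 2.1679) = -0.65 / 4.991 = -0.1302
  r[U,W] = 0.35 / (2.3022 · 2.1679) = 0.35 / 4.991 = 0.0701
  r[V,V] = 1 (diagonal).
  r[V,W] = 0.7 / (2.1679 · 2.1679) = 0.7 / 4.7 = 0.1489
  r[W,W] = 1 (diagonal).

R is symmetric with unit diagonal. Assembling:

R = [[1, -0.1302, 0.0701],
 [-0.1302, 1, 0.1489],
 [0.0701, 0.1489, 1]]


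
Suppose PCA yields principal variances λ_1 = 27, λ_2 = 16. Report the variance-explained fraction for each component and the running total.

Step 1 — total variance = trace(Sigma) = Σ λ_i = 27 + 16 = 43.

Step 2 — fraction explained by component i = λ_i / Σ λ:
  PC1: 27/43 = 0.6279
  PC2: 16/43 = 0.3721

Step 3 — cumulative fraction after k components = (λ_1 + ... + λ_k) / Σ λ:
  k = 1: 27/43 = 0.6279
  k = 2: (27 + 16)/43 = 43/43 = 1

Summary (fraction, with percent):

explained: PC1 0.6279 (62.79%), PC2 0.3721 (37.21%);  cumulative: 0.6279, 1


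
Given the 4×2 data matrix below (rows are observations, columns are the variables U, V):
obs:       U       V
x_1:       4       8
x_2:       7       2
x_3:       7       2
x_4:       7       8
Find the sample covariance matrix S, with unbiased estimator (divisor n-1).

Step 1 — column means:
  mean(U) = (4 + 7 + 7 + 7) / 4 = 25/4 = 6.25
  mean(V) = (8 + 2 + 2 + 8) / 4 = 20/4 = 5

Step 2 — sample covariance S[i,j] = (1/(n-1)) · Σ_k (x_{k,i} - mean_i) · (x_{k,j} - mean_j), with n-1 = 3.
  S[U,U] = ((-2.25)·(-2.25) + (0.75)·(0.75) + (0.75)·(0.75) + (0.75)·(0.75)) / 3 = 6.75/3 = 2.25
  S[U,V] = ((-2.25)·(3) + (0.75)·(-3) + (0.75)·(-3) + (0.75)·(3)) / 3 = -9/3 = -3
  S[V,V] = ((3)·(3) + (-3)·(-3) + (-3)·(-3) + (3)·(3)) / 3 = 36/3 = 12

S is symmetric (S[j,i] = S[i,j]). Assembling:

S = [[2.25, -3],
 [-3, 12]]


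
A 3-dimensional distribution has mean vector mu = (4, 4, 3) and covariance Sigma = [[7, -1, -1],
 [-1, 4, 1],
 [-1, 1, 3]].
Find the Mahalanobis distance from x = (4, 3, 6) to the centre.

Step 1 — centre the observation: (x - mu) = (0, -1, 3).

Step 2 — invert Sigma (cofactor / det for 3×3, or solve directly):
  Sigma^{-1} = [[0.1528, 0.0278, 0.0417],
 [0.0278, 0.2778, -0.0833],
 [0.0417, -0.0833, 0.375]].

Step 3 — form the quadratic (x - mu)^T · Sigma^{-1} · (x - mu):
  Sigma^{-1} · (x - mu) = (0.0972, -0.5278, 1.2083).
  (x - mu)^T · [Sigma^{-1} · (x - mu)] = (0)·(0.0972) + (-1)·(-0.5278) + (3)·(1.2083) = 4.1528.

Step 4 — take square root: d = √(4.1528) ≈ 2.0378.

d(x, mu) = √(4.1528) ≈ 2.0378


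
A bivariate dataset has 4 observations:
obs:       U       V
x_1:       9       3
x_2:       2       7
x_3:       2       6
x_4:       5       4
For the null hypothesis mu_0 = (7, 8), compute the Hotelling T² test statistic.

Step 1 — sample mean vector:
  mean(U) = (9 + 2 + 2 + 5) / 4 = 18/4 = 4.5
  mean(V) = (3 + 7 + 6 + 4) / 4 = 20/4 = 5
  x̄ = (4.5, 5),  deviation x̄ - mu_0 = (4.5, 5) - (7, 8) = (-2.5, -3).

Step 2 — sample covariance matrix, S[i,j] = (1/(n-1)) · Σ_k (x_{k,i} - mean_i) · (x_{k,j} - mean_j), divisor n-1 = 3:
  S[U,U] = ((4.5)·(4.5) + (-2.5)·(-2.5) + (-2.5)·(-2.5) + (0.5)·(0.5)) / 3 = 33/3 = 11
  S[U,V] = ((4.5)·(-2) + (-2.5)·(2) + (-2.5)·(1) + (0.5)·(-1)) / 3 = -17/3 = -5.6667
  S[V,V] = ((-2)·(-2) + (2)·(2) + (1)·(1) + (-1)·(-1)) / 3 = 10/3 = 3.3333
  S = [[11, -5.6667],
 [-5.6667, 3.3333]].

Step 3 — invert S. det(S) = 11·3.3333 - (-5.6667)² = 4.5556.
  S^{-1} = (1/det) · [[d, -b], [-b, a]] = [[0.7317, 1.2439],
 [1.2439, 2.4146]].

Step 4 — quadratic form (x̄ - mu_0)^T · S^{-1} · (x̄ - mu_0):
  S^{-1} · (x̄ - mu_0) = (-5.561, -10.3537),
  (x̄ - mu_0)^T · [...] = (-2.5)·(-5.561) + (-3)·(-10.3537) = 44.9634.

Step 5 — scale by n: T² = 4 · 44.9634 = 179.8537.

T² ≈ 179.8537


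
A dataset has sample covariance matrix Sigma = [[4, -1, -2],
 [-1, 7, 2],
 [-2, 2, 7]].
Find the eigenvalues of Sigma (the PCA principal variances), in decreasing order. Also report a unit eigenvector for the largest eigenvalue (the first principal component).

Step 1 — characteristic polynomial p(λ) = det(λI - Sigma) = λ³ - tr·λ² + c_1·λ - det, where tr = trace, c_1 = sum of the principal 2×2 minors, det = det(Sigma):
  tr = 4 + 7 + 7 = 18,
  c_1 = (4·7 - (-1)²) + (4·7 - (-2)²) + (7·7 - (2)²) = 27 + 24 + 45 = 96,
  det = 4·(7·7 - (2)²) - (-1)·((-1)·7 - (2)·(-2)) + (-2)·((-1)·(2) - 7·(-2)) = 4·(45) - (-1)·(-3) + (-2)·(12) = 153.
  So p(λ) = λ³ - 18λ² + 96λ - 153.
Step 2 — look for an integer root (rational root theorem: any rational root is an integer divisor of 153). Testing λ = 3:
  p(3) = 27 - 162 + 288 - 153 = 0  ✓
  Dividing out (λ - 3): p(λ) = (λ - 3)(λ² - 15λ + 51).
Step 3 — remaining eigenvalues from the quadratic λ² - 15λ + 51 = 0:
  Δ = 15² - 4·51 = 225 - 204 = 21,  λ = (15 ± √21)/2 = (15 ± 4.5826)/2 ≈ 9.7913 or 5.2087.
  Sorted: λ_1 = 9.7913,  λ_2 = 5.2087,  λ_3 = 3  (check: sum = 18 = tr ✓).

Step 4 — unit eigenvector for λ_1 ≈ 9.7913: v spans the null space of (Sigma - λ_1 I), whose rows are
  r_1 = (-5.7913, -1, -2),  r_2 = (-1, -2.7913, 2),  r_3 = (-2, 2, -2.7913).
  v is orthogonal to every row, so take v ∝ r_1 × r_2 = ((-1)·(2) - (-2)·(-2.7913), (-2)·(-1) - (-5.7913)·(2), (-5.7913)·(-2.7913) - (-1)·(-1)) ≈ (-7.5826, 13.5826, 15.1652).
  Rescale (multiply by -1 so the first nonzero entry is positive): u = (7.5826, -13.5826, -15.1652).
  ||u|| = √((7.5826)² + (-13.5826)² + (-15.1652)²) = √(471.9636) ≈ 21.7247,  v_1 = u/||u|| ≈ (0.349, -0.6252, -0.6981) (||v_1|| = 1).

λ_1 = 9.7913,  λ_2 = 5.2087,  λ_3 = 3;  v_1 ≈ (0.349, -0.6252, -0.6981)


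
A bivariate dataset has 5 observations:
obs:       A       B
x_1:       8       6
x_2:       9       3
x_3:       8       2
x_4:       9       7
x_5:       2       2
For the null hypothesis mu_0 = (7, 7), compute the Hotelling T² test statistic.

Step 1 — sample mean vector:
  mean(A) = (8 + 9 + 8 + 9 + 2) / 5 = 36/5 = 7.2
  mean(B) = (6 + 3 + 2 + 7 + 2) / 5 = 20/5 = 4
  x̄ = (7.2, 4),  deviation x̄ - mu_0 = (7.2, 4) - (7, 7) = (0.2, -3).

Step 2 — sample covariance matrix, S[i,j] = (1/(n-1)) · Σ_k (x_{k,i} - mean_i) · (x_{k,j} - mean_j), divisor n-1 = 4:
  S[A,A] = ((0.8)·(0.8) + (1.8)·(1.8) + (0.8)·(0.8) + (1.8)·(1.8) + (-5.2)·(-5.2)) / 4 = 34.8/4 = 8.7
  S[A,B] = ((0.8)·(2) + (1.8)·(-1) + (0.8)·(-2) + (1.8)·(3) + (-5.2)·(-2)) / 4 = 14/4 = 3.5
  S[B,B] = ((2)·(2) + (-1)·(-1) + (-2)·(-2) + (3)·(3) + (-2)·(-2)) / 4 = 22/4 = 5.5
  S = [[8.7, 3.5],
 [3.5, 5.5]].

Step 3 — invert S. det(S) = 8.7·5.5 - (3.5)² = 35.6.
  S^{-1} = (1/det) · [[d, -b], [-b, a]] = [[0.1545, -0.0983],
 [-0.0983, 0.2444]].

Step 4 — quadratic form (x̄ - mu_0)^T · S^{-1} · (x̄ - mu_0):
  S^{-1} · (x̄ - mu_0) = (0.3258, -0.7528),
  (x̄ - mu_0)^T · [...] = (0.2)·(0.3258) + (-3)·(-0.7528) = 2.3236.

Step 5 — scale by n: T² = 5 · 2.3236 = 11.618.

T² ≈ 11.618


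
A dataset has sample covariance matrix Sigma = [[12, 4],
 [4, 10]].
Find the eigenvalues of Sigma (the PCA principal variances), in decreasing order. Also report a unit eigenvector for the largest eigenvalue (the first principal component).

Step 1 — characteristic polynomial of 2×2 Sigma:
  det(Sigma - λI) = λ² - trace · λ + det = 0.
  trace = 12 + 10 = 22, det = 12·10 - (4)² = 104.
Step 2 — discriminant:
  Δ = trace² - 4·det = 484 - 416 = 68.
Step 3 — eigenvalues:
  λ = (trace ± √Δ)/2 = (22 ± 8.2462)/2,
  λ_1 = 15.1231,  λ_2 = 6.8769.

Step 4 — unit eigenvector for λ_1: solve (Sigma - λ_1 I)v = 0. First row:
  (12 - 15.1231)·v_x + (4)·v_y = 0, i.e. (-3.1231)·v_x + (4)·v_y = 0,
  so v ∝ (b, λ_1 - a) = (4, 3.1231) = u.
  ||u|| = √((4)² + (3.1231)²) = √(25.7538) ≈ 5.0748,
  v_1 = u/||u|| ≈ (0.7882, 0.6154) (||v_1|| = 1).

λ_1 = 15.1231,  λ_2 = 6.8769;  v_1 ≈ (0.7882, 0.6154)


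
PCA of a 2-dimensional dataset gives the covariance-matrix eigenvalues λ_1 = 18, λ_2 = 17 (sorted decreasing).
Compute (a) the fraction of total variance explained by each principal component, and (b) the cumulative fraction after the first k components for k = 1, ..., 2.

Step 1 — total variance = trace(Sigma) = Σ λ_i = 18 + 17 = 35.

Step 2 — fraction explained by component i = λ_i / Σ λ:
  PC1: 18/35 = 0.5143
  PC2: 17/35 = 0.4857

Step 3 — cumulative fraction after k components = (λ_1 + ... + λ_k) / Σ λ:
  k = 1: 18/35 = 0.5143
  k = 2: (18 + 17)/35 = 35/35 = 1

Summary (fraction, with percent):

explained: PC1 0.5143 (51.43%), PC2 0.4857 (48.57%);  cumulative: 0.5143, 1


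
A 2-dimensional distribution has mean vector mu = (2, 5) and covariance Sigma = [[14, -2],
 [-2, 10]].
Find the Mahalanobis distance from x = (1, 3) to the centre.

Step 1 — centre the observation: (x - mu) = (-1, -2).

Step 2 — invert Sigma. det(Sigma) = 14·10 - (-2)² = 136.
  Sigma^{-1} = (1/det) · [[d, -b], [-b, a]] = [[0.0735, 0.0147],
 [0.0147, 0.1029]].

Step 3 — form the quadratic (x - mu)^T · Sigma^{-1} · (x - mu):
  Sigma^{-1} · (x - mu) = (-0.1029, -0.2206).
  (x - mu)^T · [Sigma^{-1} · (x - mu)] = (-1)·(-0.1029) + (-2)·(-0.2206) = 0.5441.

Step 4 — take square root: d = √(0.5441) ≈ 0.7376.

d(x, mu) = √(0.5441) ≈ 0.7376


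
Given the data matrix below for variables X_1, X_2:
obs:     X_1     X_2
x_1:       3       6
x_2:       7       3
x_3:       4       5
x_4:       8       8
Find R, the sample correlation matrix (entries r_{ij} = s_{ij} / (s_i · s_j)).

Step 1 — column means:
  mean(X_1) = (3 + 7 + 4 + 8) / 4 = 22/4 = 5.5
  mean(X_2) = (6 + 3 + 5 + 8) / 4 = 22/4 = 5.5

Step 2 — sample variances and covariances s[i,j] = (1/(n-1)) · Σ_k (x_{k,i} - mean_i) · (x_{k,j} - mean_j), with n-1 = 3:
  s[X_1,X_1] = ((-2.5)·(-2.5) + (1.5)·(1.5) + (-1.5)·(-1.5) + (2.5)·(2.5)) / 3 = 17/3 = 5.6667
  s[X_1,X_2] = ((-2.5)·(0.5) + (1.5)·(-2.5) + (-1.5)·(-0.5) + (2.5)·(2.5)) / 3 = 2/3 = 0.6667
  s[X_2,X_2] = ((0.5)·(0.5) + (-2.5)·(-2.5) + (-0.5)·(-0.5) + (2.5)·(2.5)) / 3 = 13/3 = 4.3333
  Sample standard deviations s_i = √(s[i,i]):
  s(X_1) = √(5.6667) = 2.3805
  s(X_2) = √(4.3333) = 2.0817

Step 3 — r_{ij} = s_{ij} / (s_i · s_j):
  r[X_1,X_1] = 1 (diagonal).
  r[X_1,X_2] = 0.6667 / (2.3805 · 2.0817) = 0.6667 / 4.9554 = 0.1345
  r[X_2,X_2] = 1 (diagonal).

R is symmetric with unit diagonal. Assembling:

R = [[1, 0.1345],
 [0.1345, 1]]


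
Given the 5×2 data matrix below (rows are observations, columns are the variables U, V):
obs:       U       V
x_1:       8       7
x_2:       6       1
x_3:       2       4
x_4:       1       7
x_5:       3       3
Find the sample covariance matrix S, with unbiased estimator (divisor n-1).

Step 1 — column means:
  mean(U) = (8 + 6 + 2 + 1 + 3) / 5 = 20/5 = 4
  mean(V) = (7 + 1 + 4 + 7 + 3) / 5 = 22/5 = 4.4

Step 2 — sample covariance S[i,j] = (1/(n-1)) · Σ_k (x_{k,i} - mean_i) · (x_{k,j} - mean_j), with n-1 = 4.
  S[U,U] = ((4)·(4) + (2)·(2) + (-2)·(-2) + (-3)·(-3) + (-1)·(-1)) / 4 = 34/4 = 8.5
  S[U,V] = ((4)·(2.6) + (2)·(-3.4) + (-2)·(-0.4) + (-3)·(2.6) + (-1)·(-1.4)) / 4 = -2/4 = -0.5
  S[V,V] = ((2.6)·(2.6) + (-3.4)·(-3.4) + (-0.4)·(-0.4) + (2.6)·(2.6) + (-1.4)·(-1.4)) / 4 = 27.2/4 = 6.8

S is symmetric (S[j,i] = S[i,j]). Assembling:

S = [[8.5, -0.5],
 [-0.5, 6.8]]


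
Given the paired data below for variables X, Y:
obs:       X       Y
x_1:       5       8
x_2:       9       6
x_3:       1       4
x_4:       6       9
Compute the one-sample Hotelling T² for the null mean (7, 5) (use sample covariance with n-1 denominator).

Step 1 — sample mean vector:
  mean(X) = (5 + 9 + 1 + 6) / 4 = 21/4 = 5.25
  mean(Y) = (8 + 6 + 4 + 9) / 4 = 27/4 = 6.75
  x̄ = (5.25, 6.75),  deviation x̄ - mu_0 = (5.25, 6.75) - (7, 5) = (-1.75, 1.75).

Step 2 — sample covariance matrix, S[i,j] = (1/(n-1)) · Σ_k (x_{k,i} - mean_i) · (x_{k,j} - mean_j), divisor n-1 = 3:
  S[X,X] = ((-0.25)·(-0.25) + (3.75)·(3.75) + (-4.25)·(-4.25) + (0.75)·(0.75)) / 3 = 32.75/3 = 10.9167
  S[X,Y] = ((-0.25)·(1.25) + (3.75)·(-0.75) + (-4.25)·(-2.75) + (0.75)·(2.25)) / 3 = 10.25/3 = 3.4167
  S[Y,Y] = ((1.25)·(1.25) + (-0.75)·(-0.75) + (-2.75)·(-2.75) + (2.25)·(2.25)) / 3 = 14.75/3 = 4.9167
  S = [[10.9167, 3.4167],
 [3.4167, 4.9167]].

Step 3 — invert S. det(S) = 10.9167·4.9167 - (3.4167)² = 42.
  S^{-1} = (1/det) · [[d, -b], [-b, a]] = [[0.1171, -0.0813],
 [-0.0813, 0.2599]].

Step 4 — quadratic form (x̄ - mu_0)^T · S^{-1} · (x̄ - mu_0):
  S^{-1} · (x̄ - mu_0) = (-0.3472, 0.5972),
  (x̄ - mu_0)^T · [...] = (-1.75)·(-0.3472) + (1.75)·(0.5972) = 1.6528.

Step 5 — scale by n: T² = 4 · 1.6528 = 6.6111.

T² ≈ 6.6111


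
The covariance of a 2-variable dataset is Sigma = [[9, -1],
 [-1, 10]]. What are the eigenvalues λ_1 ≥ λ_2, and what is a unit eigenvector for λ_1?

Step 1 — characteristic polynomial of 2×2 Sigma:
  det(Sigma - λI) = λ² - trace · λ + det = 0.
  trace = 9 + 10 = 19, det = 9·10 - (-1)² = 89.
Step 2 — discriminant:
  Δ = trace² - 4·det = 361 - 356 = 5.
Step 3 — eigenvalues:
  λ = (trace ± √Δ)/2 = (19 ± 2.2361)/2,
  λ_1 = 10.618,  λ_2 = 8.382.

Step 4 — unit eigenvector for λ_1: solve (Sigma - λ_1 I)v = 0. First row:
  (9 - 10.618)·v_x + (-1)·v_y = 0, i.e. (-1.618)·v_x + (-1)·v_y = 0,
  so v ∝ (b, λ_1 - a) = (-1, 1.618); multiply by -1 so the first entry is positive: u = (1, -1.618).
  ||u|| = √((1)² + (-1.618)²) = √(3.618) ≈ 1.9021,
  v_1 = u/||u|| ≈ (0.5257, -0.8507) (||v_1|| = 1).

λ_1 = 10.618,  λ_2 = 8.382;  v_1 ≈ (0.5257, -0.8507)


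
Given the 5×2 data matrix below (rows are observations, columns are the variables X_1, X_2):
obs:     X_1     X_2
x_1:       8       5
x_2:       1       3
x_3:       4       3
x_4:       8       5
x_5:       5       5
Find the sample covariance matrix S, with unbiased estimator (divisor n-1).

Step 1 — column means:
  mean(X_1) = (8 + 1 + 4 + 8 + 5) / 5 = 26/5 = 5.2
  mean(X_2) = (5 + 3 + 3 + 5 + 5) / 5 = 21/5 = 4.2

Step 2 — sample covariance S[i,j] = (1/(n-1)) · Σ_k (x_{k,i} - mean_i) · (x_{k,j} - mean_j), with n-1 = 4.
  S[X_1,X_1] = ((2.8)·(2.8) + (-4.2)·(-4.2) + (-1.2)·(-1.2) + (2.8)·(2.8) + (-0.2)·(-0.2)) / 4 = 34.8/4 = 8.7
  S[X_1,X_2] = ((2.8)·(0.8) + (-4.2)·(-1.2) + (-1.2)·(-1.2) + (2.8)·(0.8) + (-0.2)·(0.8)) / 4 = 10.8/4 = 2.7
  S[X_2,X_2] = ((0.8)·(0.8) + (-1.2)·(-1.2) + (-1.2)·(-1.2) + (0.8)·(0.8) + (0.8)·(0.8)) / 4 = 4.8/4 = 1.2

S is symmetric (S[j,i] = S[i,j]). Assembling:

S = [[8.7, 2.7],
 [2.7, 1.2]]


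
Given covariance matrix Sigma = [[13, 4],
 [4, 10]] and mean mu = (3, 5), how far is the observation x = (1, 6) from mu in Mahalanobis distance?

Step 1 — centre the observation: (x - mu) = (-2, 1).

Step 2 — invert Sigma. det(Sigma) = 13·10 - (4)² = 114.
  Sigma^{-1} = (1/det) · [[d, -b], [-b, a]] = [[0.0877, -0.0351],
 [-0.0351, 0.114]].

Step 3 — form the quadratic (x - mu)^T · Sigma^{-1} · (x - mu):
  Sigma^{-1} · (x - mu) = (-0.2105, 0.1842).
  (x - mu)^T · [Sigma^{-1} · (x - mu)] = (-2)·(-0.2105) + (1)·(0.1842) = 0.6053.

Step 4 — take square root: d = √(0.6053) ≈ 0.778.

d(x, mu) = √(0.6053) ≈ 0.778


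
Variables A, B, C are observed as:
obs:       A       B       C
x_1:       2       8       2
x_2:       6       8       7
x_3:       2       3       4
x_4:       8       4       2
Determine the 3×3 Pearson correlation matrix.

Step 1 — column means:
  mean(A) = (2 + 6 + 2 + 8) / 4 = 18/4 = 4.5
  mean(B) = (8 + 8 + 3 + 4) / 4 = 23/4 = 5.75
  mean(C) = (2 + 7 + 4 + 2) / 4 = 15/4 = 3.75

Step 2 — sample variances and covariances s[i,j] = (1/(n-1)) · Σ_k (x_{k,i} - mean_i) · (x_{k,j} - mean_j), with n-1 = 3:
  s[A,A] = ((-2.5)·(-2.5) + (1.5)·(1.5) + (-2.5)·(-2.5) + (3.5)·(3.5)) / 3 = 27/3 = 9
  s[A,B] = ((-2.5)·(2.25) + (1.5)·(2.25) + (-2.5)·(-2.75) + (3.5)·(-1.75)) / 3 = -1.5/3 = -0.5
  s[A,C] = ((-2.5)·(-1.75) + (1.5)·(3.25) + (-2.5)·(0.25) + (3.5)·(-1.75)) / 3 = 2.5/3 = 0.8333
  s[B,B] = ((2.25)·(2.25) + (2.25)·(2.25) + (-2.75)·(-2.75) + (-1.75)·(-1.75)) / 3 = 20.75/3 = 6.9167
  s[B,C] = ((2.25)·(-1.75) + (2.25)·(3.25) + (-2.75)·(0.25) + (-1.75)·(-1.75)) / 3 = 5.75/3 = 1.9167
  s[C,C] = ((-1.75)·(-1.75) + (3.25)·(3.25) + (0.25)·(0.25) + (-1.75)·(-1.75)) / 3 = 16.75/3 = 5.5833
  Sample standard deviations s_i = √(s[i,i]):
  s(A) = √(9) = 3
  s(B) = √(6.9167) = 2.63
  s(C) = √(5.5833) = 2.3629

Step 3 — r_{ij} = s_{ij} / (s_i · s_j):
  r[A,A] = 1 (diagonal).
  r[A,B] = -0.5 / (3 · 2.63) = -0.5 / 7.8899 = -0.0634
  r[A,C] = 0.8333 / (3 · 2.3629) = 0.8333 / 7.0887 = 0.1176
  r[B,B] = 1 (diagonal).
  r[B,C] = 1.9167 / (2.63 · 2.3629) = 1.9167 / 6.2143 = 0.3084
  r[C,C] = 1 (diagonal).

R is symmetric with unit diagonal. Assembling:

R = [[1, -0.0634, 0.1176],
 [-0.0634, 1, 0.3084],
 [0.1176, 0.3084, 1]]


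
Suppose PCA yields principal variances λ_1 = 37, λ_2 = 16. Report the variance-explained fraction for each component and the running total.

Step 1 — total variance = trace(Sigma) = Σ λ_i = 37 + 16 = 53.

Step 2 — fraction explained by component i = λ_i / Σ λ:
  PC1: 37/53 = 0.6981
  PC2: 16/53 = 0.3019

Step 3 — cumulative fraction after k components = (λ_1 + ... + λ_k) / Σ λ:
  k = 1: 37/53 = 0.6981
  k = 2: (37 + 16)/53 = 53/53 = 1

Summary (fraction, with percent):

explained: PC1 0.6981 (69.81%), PC2 0.3019 (30.19%);  cumulative: 0.6981, 1


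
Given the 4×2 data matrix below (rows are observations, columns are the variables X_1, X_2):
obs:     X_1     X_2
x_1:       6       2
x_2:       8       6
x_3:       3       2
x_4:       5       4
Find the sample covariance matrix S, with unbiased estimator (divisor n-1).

Step 1 — column means:
  mean(X_1) = (6 + 8 + 3 + 5) / 4 = 22/4 = 5.5
  mean(X_2) = (2 + 6 + 2 + 4) / 4 = 14/4 = 3.5

Step 2 — sample covariance S[i,j] = (1/(n-1)) · Σ_k (x_{k,i} - mean_i) · (x_{k,j} - mean_j), with n-1 = 3.
  S[X_1,X_1] = ((0.5)·(0.5) + (2.5)·(2.5) + (-2.5)·(-2.5) + (-0.5)·(-0.5)) / 3 = 13/3 = 4.3333
  S[X_1,X_2] = ((0.5)·(-1.5) + (2.5)·(2.5) + (-2.5)·(-1.5) + (-0.5)·(0.5)) / 3 = 9/3 = 3
  S[X_2,X_2] = ((-1.5)·(-1.5) + (2.5)·(2.5) + (-1.5)·(-1.5) + (0.5)·(0.5)) / 3 = 11/3 = 3.6667

S is symmetric (S[j,i] = S[i,j]). Assembling:

S = [[4.3333, 3],
 [3, 3.6667]]


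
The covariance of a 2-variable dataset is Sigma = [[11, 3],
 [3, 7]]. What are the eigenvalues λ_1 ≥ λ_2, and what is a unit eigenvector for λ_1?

Step 1 — characteristic polynomial of 2×2 Sigma:
  det(Sigma - λI) = λ² - trace · λ + det = 0.
  trace = 11 + 7 = 18, det = 11·7 - (3)² = 68.
Step 2 — discriminant:
  Δ = trace² - 4·det = 324 - 272 = 52.
Step 3 — eigenvalues:
  λ = (trace ± √Δ)/2 = (18 ± 7.2111)/2,
  λ_1 = 12.6056,  λ_2 = 5.3944.

Step 4 — unit eigenvector for λ_1: solve (Sigma - λ_1 I)v = 0. First row:
  (11 - 12.6056)·v_x + (3)·v_y = 0, i.e. (-1.6056)·v_x + (3)·v_y = 0,
  so v ∝ (b, λ_1 - a) = (3, 1.6056) = u.
  ||u|| = √((3)² + (1.6056)²) = √(11.5778) ≈ 3.4026,
  v_1 = u/||u|| ≈ (0.8817, 0.4719) (||v_1|| = 1).

λ_1 = 12.6056,  λ_2 = 5.3944;  v_1 ≈ (0.8817, 0.4719)


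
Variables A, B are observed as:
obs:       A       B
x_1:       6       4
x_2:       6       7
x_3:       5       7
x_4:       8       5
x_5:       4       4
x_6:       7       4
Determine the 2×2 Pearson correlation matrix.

Step 1 — column means:
  mean(A) = (6 + 6 + 5 + 8 + 4 + 7) / 6 = 36/6 = 6
  mean(B) = (4 + 7 + 7 + 5 + 4 + 4) / 6 = 31/6 = 5.1667

Step 2 — sample variances and covariances s[i,j] = (1/(n-1)) · Σ_k (x_{k,i} - mean_i) · (x_{k,j} - mean_j), with n-1 = 5:
  s[A,A] = ((0)·(0) + (0)·(0) + (-1)·(-1) + (2)·(2) + (-2)·(-2) + (1)·(1)) / 5 = 10/5 = 2
  s[A,B] = ((0)·(-1.1667) + (0)·(1.8333) + (-1)·(1.8333) + (2)·(-0.1667) + (-2)·(-1.1667) + (1)·(-1.1667)) / 5 = -1/5 = -0.2
  s[B,B] = ((-1.1667)·(-1.1667) + (1.8333)·(1.8333) + (1.8333)·(1.8333) + (-0.1667)·(-0.1667) + (-1.1667)·(-1.1667) + (-1.1667)·(-1.1667)) / 5 = 10.8333/5 = 2.1667
  Sample standard deviations s_i = √(s[i,i]):
  s(A) = √(2) = 1.4142
  s(B) = √(2.1667) = 1.472

Step 3 — r_{ij} = s_{ij} / (s_i · s_j):
  r[A,A] = 1 (diagonal).
  r[A,B] = -0.2 / (1.4142 · 1.472) = -0.2 / 2.0817 = -0.0961
  r[B,B] = 1 (diagonal).

R is symmetric with unit diagonal. Assembling:

R = [[1, -0.0961],
 [-0.0961, 1]]


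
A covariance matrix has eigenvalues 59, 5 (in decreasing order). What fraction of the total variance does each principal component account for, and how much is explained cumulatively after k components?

Step 1 — total variance = trace(Sigma) = Σ λ_i = 59 + 5 = 64.

Step 2 — fraction explained by component i = λ_i / Σ λ:
  PC1: 59/64 = 0.9219
  PC2: 5/64 = 0.0781

Step 3 — cumulative fraction after k components = (λ_1 + ... + λ_k) / Σ λ:
  k = 1: 59/64 = 0.9219
  k = 2: (59 + 5)/64 = 64/64 = 1

Summary (fraction, with percent):

explained: PC1 0.9219 (92.19%), PC2 0.0781 (7.81%);  cumulative: 0.9219, 1


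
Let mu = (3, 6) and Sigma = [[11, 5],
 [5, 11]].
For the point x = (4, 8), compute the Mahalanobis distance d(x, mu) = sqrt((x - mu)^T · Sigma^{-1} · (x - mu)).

Step 1 — centre the observation: (x - mu) = (1, 2).

Step 2 — invert Sigma. det(Sigma) = 11·11 - (5)² = 96.
  Sigma^{-1} = (1/det) · [[d, -b], [-b, a]] = [[0.1146, -0.0521],
 [-0.0521, 0.1146]].

Step 3 — form the quadratic (x - mu)^T · Sigma^{-1} · (x - mu):
  Sigma^{-1} · (x - mu) = (0.0104, 0.1771).
  (x - mu)^T · [Sigma^{-1} · (x - mu)] = (1)·(0.0104) + (2)·(0.1771) = 0.3646.

Step 4 — take square root: d = √(0.3646) ≈ 0.6038.

d(x, mu) = √(0.3646) ≈ 0.6038


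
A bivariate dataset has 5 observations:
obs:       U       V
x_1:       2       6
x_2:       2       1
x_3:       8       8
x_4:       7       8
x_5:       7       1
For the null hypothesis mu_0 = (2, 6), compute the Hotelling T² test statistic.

Step 1 — sample mean vector:
  mean(U) = (2 + 2 + 8 + 7 + 7) / 5 = 26/5 = 5.2
  mean(V) = (6 + 1 + 8 + 8 + 1) / 5 = 24/5 = 4.8
  x̄ = (5.2, 4.8),  deviation x̄ - mu_0 = (5.2, 4.8) - (2, 6) = (3.2, -1.2).

Step 2 — sample covariance matrix, S[i,j] = (1/(n-1)) · Σ_k (x_{k,i} - mean_i) · (x_{k,j} - mean_j), divisor n-1 = 4:
  S[U,U] = ((-3.2)·(-3.2) + (-3.2)·(-3.2) + (2.8)·(2.8) + (1.8)·(1.8) + (1.8)·(1.8)) / 4 = 34.8/4 = 8.7
  S[U,V] = ((-3.2)·(1.2) + (-3.2)·(-3.8) + (2.8)·(3.2) + (1.8)·(3.2) + (1.8)·(-3.8)) / 4 = 16.2/4 = 4.05
  S[V,V] = ((1.2)·(1.2) + (-3.8)·(-3.8) + (3.2)·(3.2) + (3.2)·(3.2) + (-3.8)·(-3.8)) / 4 = 50.8/4 = 12.7
  S = [[8.7, 4.05],
 [4.05, 12.7]].

Step 3 — invert S. det(S) = 8.7·12.7 - (4.05)² = 94.0875.
  S^{-1} = (1/det) · [[d, -b], [-b, a]] = [[0.135, -0.043],
 [-0.043, 0.0925]].

Step 4 — quadratic form (x̄ - mu_0)^T · S^{-1} · (x̄ - mu_0):
  S^{-1} · (x̄ - mu_0) = (0.4836, -0.2487),
  (x̄ - mu_0)^T · [...] = (3.2)·(0.4836) + (-1.2)·(-0.2487) = 1.8459.

Step 5 — scale by n: T² = 5 · 1.8459 = 9.2297.

T² ≈ 9.2297


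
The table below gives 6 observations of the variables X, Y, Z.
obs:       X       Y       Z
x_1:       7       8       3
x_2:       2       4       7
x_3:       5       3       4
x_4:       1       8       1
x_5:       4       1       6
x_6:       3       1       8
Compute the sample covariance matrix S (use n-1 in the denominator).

Step 1 — column means:
  mean(X) = (7 + 2 + 5 + 1 + 4 + 3) / 6 = 22/6 = 3.6667
  mean(Y) = (8 + 4 + 3 + 8 + 1 + 1) / 6 = 25/6 = 4.1667
  mean(Z) = (3 + 7 + 4 + 1 + 6 + 8) / 6 = 29/6 = 4.8333

Step 2 — sample covariance S[i,j] = (1/(n-1)) · Σ_k (x_{k,i} - mean_i) · (x_{k,j} - mean_j), with n-1 = 5.
  S[X,X] = ((3.3333)·(3.3333) + (-1.6667)·(-1.6667) + (1.3333)·(1.3333) + (-2.6667)·(-2.6667) + (0.3333)·(0.3333) + (-0.6667)·(-0.6667)) / 5 = 23.3333/5 = 4.6667
  S[X,Y] = ((3.3333)·(3.8333) + (-1.6667)·(-0.1667) + (1.3333)·(-1.1667) + (-2.6667)·(3.8333) + (0.3333)·(-3.1667) + (-0.6667)·(-3.1667)) / 5 = 2.3333/5 = 0.4667
  S[X,Z] = ((3.3333)·(-1.8333) + (-1.6667)·(2.1667) + (1.3333)·(-0.8333) + (-2.6667)·(-3.8333) + (0.3333)·(1.1667) + (-0.6667)·(3.1667)) / 5 = -2.3333/5 = -0.4667
  S[Y,Y] = ((3.8333)·(3.8333) + (-0.1667)·(-0.1667) + (-1.1667)·(-1.1667) + (3.8333)·(3.8333) + (-3.1667)·(-3.1667) + (-3.1667)·(-3.1667)) / 5 = 50.8333/5 = 10.1667
  S[Y,Z] = ((3.8333)·(-1.8333) + (-0.1667)·(2.1667) + (-1.1667)·(-0.8333) + (3.8333)·(-3.8333) + (-3.1667)·(1.1667) + (-3.1667)·(3.1667)) / 5 = -34.8333/5 = -6.9667
  S[Z,Z] = ((-1.8333)·(-1.8333) + (2.1667)·(2.1667) + (-0.8333)·(-0.8333) + (-3.8333)·(-3.8333) + (1.1667)·(1.1667) + (3.1667)·(3.1667)) / 5 = 34.8333/5 = 6.9667

S is symmetric (S[j,i] = S[i,j]). Assembling:

S = [[4.6667, 0.4667, -0.4667],
 [0.4667, 10.1667, -6.9667],
 [-0.4667, -6.9667, 6.9667]]


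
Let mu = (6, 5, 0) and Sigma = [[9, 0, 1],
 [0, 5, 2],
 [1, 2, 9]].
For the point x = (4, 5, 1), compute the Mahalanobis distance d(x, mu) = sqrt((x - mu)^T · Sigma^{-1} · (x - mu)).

Step 1 — centre the observation: (x - mu) = (-2, 0, 1).

Step 2 — invert Sigma (cofactor / det for 3×3, or solve directly):
  Sigma^{-1} = [[0.1126, 0.0055, -0.0137],
 [0.0055, 0.2198, -0.0495],
 [-0.0137, -0.0495, 0.1236]].

Step 3 — form the quadratic (x - mu)^T · Sigma^{-1} · (x - mu):
  Sigma^{-1} · (x - mu) = (-0.239, -0.0604, 0.1511).
  (x - mu)^T · [Sigma^{-1} · (x - mu)] = (-2)·(-0.239) + (0)·(-0.0604) + (1)·(0.1511) = 0.6291.

Step 4 — take square root: d = √(0.6291) ≈ 0.7932.

d(x, mu) = √(0.6291) ≈ 0.7932


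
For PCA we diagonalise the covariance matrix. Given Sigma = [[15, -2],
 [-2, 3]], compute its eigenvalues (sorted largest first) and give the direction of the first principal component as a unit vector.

Step 1 — characteristic polynomial of 2×2 Sigma:
  det(Sigma - λI) = λ² - trace · λ + det = 0.
  trace = 15 + 3 = 18, det = 15·3 - (-2)² = 41.
Step 2 — discriminant:
  Δ = trace² - 4·det = 324 - 164 = 160.
Step 3 — eigenvalues:
  λ = (trace ± √Δ)/2 = (18 ± 12.6491)/2,
  λ_1 = 15.3246,  λ_2 = 2.6754.

Step 4 — unit eigenvector for λ_1: solve (Sigma - λ_1 I)v = 0. First row:
  (15 - 15.3246)·v_x + (-2)·v_y = 0, i.e. (-0.3246)·v_x + (-2)·v_y = 0,
  so v ∝ (b, λ_1 - a) = (-2, 0.3246); multiply by -1 so the first entry is positive: u = (2, -0.3246).
  ||u|| = √((2)² + (-0.3246)²) = √(4.1053) ≈ 2.0262,
  v_1 = u/||u|| ≈ (0.9871, -0.1602) (||v_1|| = 1).

λ_1 = 15.3246,  λ_2 = 2.6754;  v_1 ≈ (0.9871, -0.1602)


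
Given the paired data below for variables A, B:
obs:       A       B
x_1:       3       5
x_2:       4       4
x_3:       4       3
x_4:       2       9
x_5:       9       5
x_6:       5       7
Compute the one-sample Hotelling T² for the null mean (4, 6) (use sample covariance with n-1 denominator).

Step 1 — sample mean vector:
  mean(A) = (3 + 4 + 4 + 2 + 9 + 5) / 6 = 27/6 = 4.5
  mean(B) = (5 + 4 + 3 + 9 + 5 + 7) / 6 = 33/6 = 5.5
  x̄ = (4.5, 5.5),  deviation x̄ - mu_0 = (4.5, 5.5) - (4, 6) = (0.5, -0.5).

Step 2 — sample covariance matrix, S[i,j] = (1/(n-1)) · Σ_k (x_{k,i} - mean_i) · (x_{k,j} - mean_j), divisor n-1 = 5:
  S[A,A] = ((-1.5)·(-1.5) + (-0.5)·(-0.5) + (-0.5)·(-0.5) + (-2.5)·(-2.5) + (4.5)·(4.5) + (0.5)·(0.5)) / 5 = 29.5/5 = 5.9
  S[A,B] = ((-1.5)·(-0.5) + (-0.5)·(-1.5) + (-0.5)·(-2.5) + (-2.5)·(3.5) + (4.5)·(-0.5) + (0.5)·(1.5)) / 5 = -7.5/5 = -1.5
  S[B,B] = ((-0.5)·(-0.5) + (-1.5)·(-1.5) + (-2.5)·(-2.5) + (3.5)·(3.5) + (-0.5)·(-0.5) + (1.5)·(1.5)) / 5 = 23.5/5 = 4.7
  S = [[5.9, -1.5],
 [-1.5, 4.7]].

Step 3 — invert S. det(S) = 5.9·4.7 - (-1.5)² = 25.48.
  S^{-1} = (1/det) · [[d, -b], [-b, a]] = [[0.1845, 0.0589],
 [0.0589, 0.2316]].

Step 4 — quadratic form (x̄ - mu_0)^T · S^{-1} · (x̄ - mu_0):
  S^{-1} · (x̄ - mu_0) = (0.0628, -0.0863),
  (x̄ - mu_0)^T · [...] = (0.5)·(0.0628) + (-0.5)·(-0.0863) = 0.0746.

Step 5 — scale by n: T² = 6 · 0.0746 = 0.4474.

T² ≈ 0.4474


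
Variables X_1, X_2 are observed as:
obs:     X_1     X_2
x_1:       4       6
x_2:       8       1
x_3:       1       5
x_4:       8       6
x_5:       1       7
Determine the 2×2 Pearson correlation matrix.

Step 1 — column means:
  mean(X_1) = (4 + 8 + 1 + 8 + 1) / 5 = 22/5 = 4.4
  mean(X_2) = (6 + 1 + 5 + 6 + 7) / 5 = 25/5 = 5

Step 2 — sample variances and covariances s[i,j] = (1/(n-1)) · Σ_k (x_{k,i} - mean_i) · (x_{k,j} - mean_j), with n-1 = 4:
  s[X_1,X_1] = ((-0.4)·(-0.4) + (3.6)·(3.6) + (-3.4)·(-3.4) + (3.6)·(3.6) + (-3.4)·(-3.4)) / 4 = 49.2/4 = 12.3
  s[X_1,X_2] = ((-0.4)·(1) + (3.6)·(-4) + (-3.4)·(0) + (3.6)·(1) + (-3.4)·(2)) / 4 = -18/4 = -4.5
  s[X_2,X_2] = ((1)·(1) + (-4)·(-4) + (0)·(0) + (1)·(1) + (2)·(2)) / 4 = 22/4 = 5.5
  Sample standard deviations s_i = √(s[i,i]):
  s(X_1) = √(12.3) = 3.5071
  s(X_2) = √(5.5) = 2.3452

Step 3 — r_{ij} = s_{ij} / (s_i · s_j):
  r[X_1,X_1] = 1 (diagonal).
  r[X_1,X_2] = -4.5 / (3.5071 · 2.3452) = -4.5 / 8.225 = -0.5471
  r[X_2,X_2] = 1 (diagonal).

R is symmetric with unit diagonal. Assembling:

R = [[1, -0.5471],
 [-0.5471, 1]]


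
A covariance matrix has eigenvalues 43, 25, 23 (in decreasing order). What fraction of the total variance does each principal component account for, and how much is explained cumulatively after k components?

Step 1 — total variance = trace(Sigma) = Σ λ_i = 43 + 25 + 23 = 91.

Step 2 — fraction explained by component i = λ_i / Σ λ:
  PC1: 43/91 = 0.4725
  PC2: 25/91 = 0.2747
  PC3: 23/91 = 0.2527

Step 3 — cumulative fraction after k components = (λ_1 + ... + λ_k) / Σ λ:
  k = 1: 43/91 = 0.4725
  k = 2: (43 + 25)/91 = 68/91 = 0.7473
  k = 3: (43 + 25 + 23)/91 = 91/91 = 1

Summary (fraction, with percent):

explained: PC1 0.4725 (47.25%), PC2 0.2747 (27.47%), PC3 0.2527 (25.27%);  cumulative: 0.4725, 0.7473, 1


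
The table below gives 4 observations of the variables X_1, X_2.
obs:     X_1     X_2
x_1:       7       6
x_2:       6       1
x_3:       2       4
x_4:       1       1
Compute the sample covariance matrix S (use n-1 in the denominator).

Step 1 — column means:
  mean(X_1) = (7 + 6 + 2 + 1) / 4 = 16/4 = 4
  mean(X_2) = (6 + 1 + 4 + 1) / 4 = 12/4 = 3

Step 2 — sample covariance S[i,j] = (1/(n-1)) · Σ_k (x_{k,i} - mean_i) · (x_{k,j} - mean_j), with n-1 = 3.
  S[X_1,X_1] = ((3)·(3) + (2)·(2) + (-2)·(-2) + (-3)·(-3)) / 3 = 26/3 = 8.6667
  S[X_1,X_2] = ((3)·(3) + (2)·(-2) + (-2)·(1) + (-3)·(-2)) / 3 = 9/3 = 3
  S[X_2,X_2] = ((3)·(3) + (-2)·(-2) + (1)·(1) + (-2)·(-2)) / 3 = 18/3 = 6

S is symmetric (S[j,i] = S[i,j]). Assembling:

S = [[8.6667, 3],
 [3, 6]]


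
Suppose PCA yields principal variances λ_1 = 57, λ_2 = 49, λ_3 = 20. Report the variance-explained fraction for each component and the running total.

Step 1 — total variance = trace(Sigma) = Σ λ_i = 57 + 49 + 20 = 126.

Step 2 — fraction explained by component i = λ_i / Σ λ:
  PC1: 57/126 = 0.4524
  PC2: 49/126 = 0.3889
  PC3: 20/126 = 0.1587

Step 3 — cumulative fraction after k components = (λ_1 + ... + λ_k) / Σ λ:
  k = 1: 57/126 = 0.4524
  k = 2: (57 + 49)/126 = 106/126 = 0.8413
  k = 3: (57 + 49 + 20)/126 = 126/126 = 1

Summary (fraction, with percent):

explained: PC1 0.4524 (45.24%), PC2 0.3889 (38.89%), PC3 0.1587 (15.87%);  cumulative: 0.4524, 0.8413, 1


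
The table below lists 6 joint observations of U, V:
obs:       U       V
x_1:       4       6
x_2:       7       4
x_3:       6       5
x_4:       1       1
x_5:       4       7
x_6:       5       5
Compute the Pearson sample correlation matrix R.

Step 1 — column means:
  mean(U) = (4 + 7 + 6 + 1 + 4 + 5) / 6 = 27/6 = 4.5
  mean(V) = (6 + 4 + 5 + 1 + 7 + 5) / 6 = 28/6 = 4.6667

Step 2 — sample variances and covariances s[i,j] = (1/(n-1)) · Σ_k (x_{k,i} - mean_i) · (x_{k,j} - mean_j), with n-1 = 5:
  s[U,U] = ((-0.5)·(-0.5) + (2.5)·(2.5) + (1.5)·(1.5) + (-3.5)·(-3.5) + (-0.5)·(-0.5) + (0.5)·(0.5)) / 5 = 21.5/5 = 4.3
  s[U,V] = ((-0.5)·(1.3333) + (2.5)·(-0.6667) + (1.5)·(0.3333) + (-3.5)·(-3.6667) + (-0.5)·(2.3333) + (0.5)·(0.3333)) / 5 = 10/5 = 2
  s[V,V] = ((1.3333)·(1.3333) + (-0.6667)·(-0.6667) + (0.3333)·(0.3333) + (-3.6667)·(-3.6667) + (2.3333)·(2.3333) + (0.3333)·(0.3333)) / 5 = 21.3333/5 = 4.2667
  Sample standard deviations s_i = √(s[i,i]):
  s(U) = √(4.3) = 2.0736
  s(V) = √(4.2667) = 2.0656

Step 3 — r_{ij} = s_{ij} / (s_i · s_j):
  r[U,U] = 1 (diagonal).
  r[U,V] = 2 / (2.0736 · 2.0656) = 2 / 4.2833 = 0.4669
  r[V,V] = 1 (diagonal).

R is symmetric with unit diagonal. Assembling:

R = [[1, 0.4669],
 [0.4669, 1]]


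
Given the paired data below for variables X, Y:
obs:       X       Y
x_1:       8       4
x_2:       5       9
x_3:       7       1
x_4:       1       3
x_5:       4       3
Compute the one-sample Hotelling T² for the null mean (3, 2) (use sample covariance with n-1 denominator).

Step 1 — sample mean vector:
  mean(X) = (8 + 5 + 7 + 1 + 4) / 5 = 25/5 = 5
  mean(Y) = (4 + 9 + 1 + 3 + 3) / 5 = 20/5 = 4
  x̄ = (5, 4),  deviation x̄ - mu_0 = (5, 4) - (3, 2) = (2, 2).

Step 2 — sample covariance matrix, S[i,j] = (1/(n-1)) · Σ_k (x_{k,i} - mean_i) · (x_{k,j} - mean_j), divisor n-1 = 4:
  S[X,X] = ((3)·(3) + (0)·(0) + (2)·(2) + (-4)·(-4) + (-1)·(-1)) / 4 = 30/4 = 7.5
  S[X,Y] = ((3)·(0) + (0)·(5) + (2)·(-3) + (-4)·(-1) + (-1)·(-1)) / 4 = -1/4 = -0.25
  S[Y,Y] = ((0)·(0) + (5)·(5) + (-3)·(-3) + (-1)·(-1) + (-1)·(-1)) / 4 = 36/4 = 9
  S = [[7.5, -0.25],
 [-0.25, 9]].

Step 3 — invert S. det(S) = 7.5·9 - (-0.25)² = 67.4375.
  S^{-1} = (1/det) · [[d, -b], [-b, a]] = [[0.1335, 0.0037],
 [0.0037, 0.1112]].

Step 4 — quadratic form (x̄ - mu_0)^T · S^{-1} · (x̄ - mu_0):
  S^{-1} · (x̄ - mu_0) = (0.2743, 0.2298),
  (x̄ - mu_0)^T · [...] = (2)·(0.2743) + (2)·(0.2298) = 1.0083.

Step 5 — scale by n: T² = 5 · 1.0083 = 5.0417.

T² ≈ 5.0417


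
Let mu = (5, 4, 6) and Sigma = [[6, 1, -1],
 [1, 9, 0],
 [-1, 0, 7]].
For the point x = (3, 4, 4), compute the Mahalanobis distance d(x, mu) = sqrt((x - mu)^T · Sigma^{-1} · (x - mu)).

Step 1 — centre the observation: (x - mu) = (-2, 0, -2).

Step 2 — invert Sigma (cofactor / det for 3×3, or solve directly):
  Sigma^{-1} = [[0.174, -0.0193, 0.0249],
 [-0.0193, 0.1133, -0.0028],
 [0.0249, -0.0028, 0.1464]].

Step 3 — form the quadratic (x - mu)^T · Sigma^{-1} · (x - mu):
  Sigma^{-1} · (x - mu) = (-0.3978, 0.0442, -0.3425).
  (x - mu)^T · [Sigma^{-1} · (x - mu)] = (-2)·(-0.3978) + (0)·(0.0442) + (-2)·(-0.3425) = 1.4807.

Step 4 — take square root: d = √(1.4807) ≈ 1.2168.

d(x, mu) = √(1.4807) ≈ 1.2168


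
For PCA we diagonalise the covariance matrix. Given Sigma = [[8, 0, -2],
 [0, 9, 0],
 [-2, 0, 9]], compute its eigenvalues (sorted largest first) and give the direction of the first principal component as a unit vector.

Step 1 — characteristic polynomial p(λ) = det(λI - Sigma) = λ³ - tr·λ² + c_1·λ - det, where tr = trace, c_1 = sum of the principal 2×2 minors, det = det(Sigma):
  tr = 8 + 9 + 9 = 26,
  c_1 = (8·9 - (0)²) + (8·9 - (-2)²) + (9·9 - (0)²) = 72 + 68 + 81 = 221,
  det = 8·(9·9 - (0)²) - (0)·((0)·9 - (0)·(-2)) + (-2)·((0)·(0) - 9·(-2)) = 8·(81) - (0)·(0) + (-2)·(18) = 612.
  So p(λ) = λ³ - 26λ² + 221λ - 612.
Step 2 — look for an integer root (rational root theorem: any rational root is an integer divisor of 612). Testing λ = 9:
  p(9) = 729 - 2106 + 1989 - 612 = 0  ✓
  Dividing out (λ - 9): p(λ) = (λ - 9)(λ² - 17λ + 68).
Step 3 — remaining eigenvalues from the quadratic λ² - 17λ + 68 = 0:
  Δ = 17² - 4·68 = 289 - 272 = 17,  λ = (17 ± √17)/2 = (17 ± 4.1231)/2 ≈ 10.5616 or 6.4384.
  Sorted: λ_1 = 10.5616,  λ_2 = 9,  λ_3 = 6.4384  (check: sum = 26 = tr ✓).

Step 4 — unit eigenvector for λ_1 ≈ 10.5616: v spans the null space of (Sigma - λ_1 I), whose rows are
  r_1 = (-2.5616, 0, -2),  r_2 = (0, -1.5616, 0),  r_3 = (-2, 0, -1.5616).
  v is orthogonal to every row, so take v ∝ r_1 × r_2 = ((0)·(0) - (-2)·(-1.5616), (-2)·(0) - (-2.5616)·(0), (-2.5616)·(-1.5616) - (0)·(0)) ≈ (-3.1231, 0, 4).
  Rescale (multiply by -1 so the first nonzero entry is positive): u = (3.1231, 0, -4).
  ||u|| = √((3.1231)² + (0)² + (-4)²) = √(25.7538) ≈ 5.0748,  v_1 = u/||u|| ≈ (0.6154, 0, -0.7882) (||v_1|| = 1).

λ_1 = 10.5616,  λ_2 = 9,  λ_3 = 6.4384;  v_1 ≈ (0.6154, 0, -0.7882)


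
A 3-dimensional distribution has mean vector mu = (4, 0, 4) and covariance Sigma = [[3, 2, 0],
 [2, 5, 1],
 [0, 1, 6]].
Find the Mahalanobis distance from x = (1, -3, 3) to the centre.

Step 1 — centre the observation: (x - mu) = (-3, -3, -1).

Step 2 — invert Sigma (cofactor / det for 3×3, or solve directly):
  Sigma^{-1} = [[0.4603, -0.1905, 0.0317],
 [-0.1905, 0.2857, -0.0476],
 [0.0317, -0.0476, 0.1746]].

Step 3 — form the quadratic (x - mu)^T · Sigma^{-1} · (x - mu):
  Sigma^{-1} · (x - mu) = (-0.8413, -0.2381, -0.127).
  (x - mu)^T · [Sigma^{-1} · (x - mu)] = (-3)·(-0.8413) + (-3)·(-0.2381) + (-1)·(-0.127) = 3.3651.

Step 4 — take square root: d = √(3.3651) ≈ 1.8344.

d(x, mu) = √(3.3651) ≈ 1.8344


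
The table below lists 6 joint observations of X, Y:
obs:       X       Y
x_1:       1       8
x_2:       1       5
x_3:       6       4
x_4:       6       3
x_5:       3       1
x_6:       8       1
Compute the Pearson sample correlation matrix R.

Step 1 — column means:
  mean(X) = (1 + 1 + 6 + 6 + 3 + 8) / 6 = 25/6 = 4.1667
  mean(Y) = (8 + 5 + 4 + 3 + 1 + 1) / 6 = 22/6 = 3.6667

Step 2 — sample variances and covariances s[i,j] = (1/(n-1)) · Σ_k (x_{k,i} - mean_i) · (x_{k,j} - mean_j), with n-1 = 5:
  s[X,X] = ((-3.1667)·(-3.1667) + (-3.1667)·(-3.1667) + (1.8333)·(1.8333) + (1.8333)·(1.8333) + (-1.1667)·(-1.1667) + (3.8333)·(3.8333)) / 5 = 42.8333/5 = 8.5667
  s[X,Y] = ((-3.1667)·(4.3333) + (-3.1667)·(1.3333) + (1.8333)·(0.3333) + (1.8333)·(-0.6667) + (-1.1667)·(-2.6667) + (3.8333)·(-2.6667)) / 5 = -25.6667/5 = -5.1333
  s[Y,Y] = ((4.3333)·(4.3333) + (1.3333)·(1.3333) + (0.3333)·(0.3333) + (-0.6667)·(-0.6667) + (-2.6667)·(-2.6667) + (-2.6667)·(-2.6667)) / 5 = 35.3333/5 = 7.0667
  Sample standard deviations s_i = √(s[i,i]):
  s(X) = √(8.5667) = 2.9269
  s(Y) = √(7.0667) = 2.6583

Step 3 — r_{ij} = s_{ij} / (s_i · s_j):
  r[X,X] = 1 (diagonal).
  r[X,Y] = -5.1333 / (2.9269 · 2.6583) = -5.1333 / 7.7806 = -0.6598
  r[Y,Y] = 1 (diagonal).

R is symmetric with unit diagonal. Assembling:

R = [[1, -0.6598],
 [-0.6598, 1]]
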